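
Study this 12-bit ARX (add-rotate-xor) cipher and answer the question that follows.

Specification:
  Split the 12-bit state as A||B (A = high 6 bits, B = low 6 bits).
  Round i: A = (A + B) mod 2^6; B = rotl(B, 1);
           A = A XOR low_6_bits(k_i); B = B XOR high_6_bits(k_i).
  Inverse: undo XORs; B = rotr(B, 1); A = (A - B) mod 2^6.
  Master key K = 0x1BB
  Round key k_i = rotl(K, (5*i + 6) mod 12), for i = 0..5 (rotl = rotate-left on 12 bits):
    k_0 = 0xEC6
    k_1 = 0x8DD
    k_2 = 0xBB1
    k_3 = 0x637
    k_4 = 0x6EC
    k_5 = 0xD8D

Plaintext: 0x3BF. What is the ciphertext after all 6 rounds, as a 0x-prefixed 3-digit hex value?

s_0 = plaintext = 0x3BF
s_1 = Round(s_0, k_0) = 0x2C4
s_2 = Round(s_1, k_1) = 0x4AB
s_3 = Round(s_2, k_2) = 0x339
s_4 = Round(s_3, k_3) = 0xCAB
s_5 = Round(s_4, k_4) = 0xC4C
s_6 = Round(s_5, k_5) = 0xC2E

0xC2E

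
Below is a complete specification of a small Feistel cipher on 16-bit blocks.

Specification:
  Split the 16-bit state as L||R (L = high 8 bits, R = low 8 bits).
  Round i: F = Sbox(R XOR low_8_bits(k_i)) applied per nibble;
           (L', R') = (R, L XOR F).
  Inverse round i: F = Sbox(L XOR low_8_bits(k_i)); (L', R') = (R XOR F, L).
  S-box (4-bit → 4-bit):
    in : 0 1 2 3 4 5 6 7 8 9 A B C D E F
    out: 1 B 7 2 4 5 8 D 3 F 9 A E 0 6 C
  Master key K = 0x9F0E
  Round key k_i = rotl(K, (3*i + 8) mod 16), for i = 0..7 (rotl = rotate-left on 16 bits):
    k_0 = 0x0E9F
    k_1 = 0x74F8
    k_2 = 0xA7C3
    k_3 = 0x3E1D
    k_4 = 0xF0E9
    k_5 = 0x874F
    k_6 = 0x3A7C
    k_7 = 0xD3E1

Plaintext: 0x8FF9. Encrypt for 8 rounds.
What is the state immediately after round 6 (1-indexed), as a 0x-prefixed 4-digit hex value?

0xC50B

s_0 = plaintext = 0x8FF9
s_1 = Round(s_0, k_0) = 0xF907
s_2 = Round(s_1, k_1) = 0x0735
s_3 = Round(s_2, k_2) = 0x35CF
s_4 = Round(s_3, k_3) = 0xCF32
s_5 = Round(s_4, k_4) = 0x32C5
s_6 = Round(s_5, k_5) = 0xC50B
s_7 = Round(s_6, k_6) = 0x0B18
s_8 = Round(s_7, k_7) = 0x18C4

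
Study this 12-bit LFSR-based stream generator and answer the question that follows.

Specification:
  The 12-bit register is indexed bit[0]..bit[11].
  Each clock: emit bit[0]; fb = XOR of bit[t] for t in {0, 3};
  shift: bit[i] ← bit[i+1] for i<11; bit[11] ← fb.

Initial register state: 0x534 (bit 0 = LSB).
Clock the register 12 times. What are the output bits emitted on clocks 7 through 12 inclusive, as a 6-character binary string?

001010

reg_0 = 0x534
clock 1: out=0, reg = 0x29A
clock 2: out=0, reg = 0x94D
clock 3: out=1, reg = 0x4A6
clock 4: out=0, reg = 0x253
clock 5: out=1, reg = 0x929
clock 6: out=1, reg = 0x494
clock 7: out=0, reg = 0x24A
clock 8: out=0, reg = 0x925
clock 9: out=1, reg = 0xC92
clock 10: out=0, reg = 0x649
clock 11: out=1, reg = 0x324
clock 12: out=0, reg = 0x192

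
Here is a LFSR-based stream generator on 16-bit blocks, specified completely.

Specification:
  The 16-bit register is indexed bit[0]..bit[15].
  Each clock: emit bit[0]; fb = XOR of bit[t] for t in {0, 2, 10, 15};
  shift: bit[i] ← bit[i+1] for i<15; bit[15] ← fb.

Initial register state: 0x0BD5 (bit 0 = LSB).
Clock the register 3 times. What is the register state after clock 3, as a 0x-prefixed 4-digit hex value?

reg_0 = 0x0BD5
clock 1: out=1, reg = 0x05EA
clock 2: out=0, reg = 0x82F5
clock 3: out=1, reg = 0xC17A

0xC17A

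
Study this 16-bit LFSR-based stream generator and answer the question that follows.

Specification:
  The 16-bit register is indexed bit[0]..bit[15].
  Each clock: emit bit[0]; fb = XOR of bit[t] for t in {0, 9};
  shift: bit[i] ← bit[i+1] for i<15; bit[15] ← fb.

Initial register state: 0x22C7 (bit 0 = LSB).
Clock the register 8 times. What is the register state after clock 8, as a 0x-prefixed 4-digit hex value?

reg_0 = 0x22C7
clock 1: out=1, reg = 0x1163
clock 2: out=1, reg = 0x88B1
clock 3: out=1, reg = 0xC458
clock 4: out=0, reg = 0x622C
clock 5: out=0, reg = 0xB116
clock 6: out=0, reg = 0x588B
clock 7: out=1, reg = 0xAC45
clock 8: out=1, reg = 0xD622

0xD622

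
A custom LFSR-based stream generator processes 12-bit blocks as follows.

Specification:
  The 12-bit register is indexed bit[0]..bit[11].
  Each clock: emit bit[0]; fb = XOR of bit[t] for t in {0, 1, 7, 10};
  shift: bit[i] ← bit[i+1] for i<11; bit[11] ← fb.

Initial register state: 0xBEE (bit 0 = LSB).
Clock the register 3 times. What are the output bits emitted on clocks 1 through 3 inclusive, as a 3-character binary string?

reg_0 = 0xBEE
clock 1: out=0, reg = 0x5F7
clock 2: out=1, reg = 0x2FB
clock 3: out=1, reg = 0x97D

011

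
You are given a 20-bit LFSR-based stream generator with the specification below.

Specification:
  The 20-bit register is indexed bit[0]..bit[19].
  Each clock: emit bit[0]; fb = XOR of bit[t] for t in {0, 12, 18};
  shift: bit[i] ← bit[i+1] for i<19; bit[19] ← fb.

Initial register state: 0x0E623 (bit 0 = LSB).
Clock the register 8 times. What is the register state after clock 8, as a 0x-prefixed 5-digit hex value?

reg_0 = 0x0E623
clock 1: out=1, reg = 0x87311
clock 2: out=1, reg = 0x43988
clock 3: out=0, reg = 0x21CC4
clock 4: out=0, reg = 0x90E62
clock 5: out=0, reg = 0x48731
clock 6: out=1, reg = 0x24398
clock 7: out=0, reg = 0x121CC
clock 8: out=0, reg = 0x090E6

0x090E6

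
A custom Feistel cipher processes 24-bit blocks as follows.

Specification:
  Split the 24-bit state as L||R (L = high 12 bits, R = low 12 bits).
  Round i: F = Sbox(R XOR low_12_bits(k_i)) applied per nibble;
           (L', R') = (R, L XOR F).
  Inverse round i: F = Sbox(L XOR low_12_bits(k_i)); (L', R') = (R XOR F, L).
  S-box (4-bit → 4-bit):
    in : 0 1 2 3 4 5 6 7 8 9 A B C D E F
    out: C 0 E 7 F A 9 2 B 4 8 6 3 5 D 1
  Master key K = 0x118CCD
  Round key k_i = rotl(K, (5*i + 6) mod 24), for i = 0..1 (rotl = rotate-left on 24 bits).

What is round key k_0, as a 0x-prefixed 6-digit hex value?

0x633344

K = 0x118CCD
k_0 = rotl(K, (5*0+6) mod 24) = rotl(K, 6) = 0x633344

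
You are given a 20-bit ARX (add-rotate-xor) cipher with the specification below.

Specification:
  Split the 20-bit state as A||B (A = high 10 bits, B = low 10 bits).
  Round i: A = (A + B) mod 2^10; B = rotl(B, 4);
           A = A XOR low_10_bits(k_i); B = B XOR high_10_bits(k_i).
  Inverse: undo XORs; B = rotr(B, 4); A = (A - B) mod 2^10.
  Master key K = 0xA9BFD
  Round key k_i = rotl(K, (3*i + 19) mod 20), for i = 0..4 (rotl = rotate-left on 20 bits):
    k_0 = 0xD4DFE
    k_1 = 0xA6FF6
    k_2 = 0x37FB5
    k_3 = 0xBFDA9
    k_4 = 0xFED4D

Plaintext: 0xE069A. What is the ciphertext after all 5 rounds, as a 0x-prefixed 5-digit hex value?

s_0 = plaintext = 0xE069A
s_1 = Round(s_0, k_0) = 0xF96F9
s_2 = Round(s_1, k_1) = 0x4A100
s_3 = Round(s_2, k_2) = 0x674DB
s_4 = Round(s_3, k_3) = 0xF474C
s_5 = Round(s_4, k_4) = 0x94336

0x94336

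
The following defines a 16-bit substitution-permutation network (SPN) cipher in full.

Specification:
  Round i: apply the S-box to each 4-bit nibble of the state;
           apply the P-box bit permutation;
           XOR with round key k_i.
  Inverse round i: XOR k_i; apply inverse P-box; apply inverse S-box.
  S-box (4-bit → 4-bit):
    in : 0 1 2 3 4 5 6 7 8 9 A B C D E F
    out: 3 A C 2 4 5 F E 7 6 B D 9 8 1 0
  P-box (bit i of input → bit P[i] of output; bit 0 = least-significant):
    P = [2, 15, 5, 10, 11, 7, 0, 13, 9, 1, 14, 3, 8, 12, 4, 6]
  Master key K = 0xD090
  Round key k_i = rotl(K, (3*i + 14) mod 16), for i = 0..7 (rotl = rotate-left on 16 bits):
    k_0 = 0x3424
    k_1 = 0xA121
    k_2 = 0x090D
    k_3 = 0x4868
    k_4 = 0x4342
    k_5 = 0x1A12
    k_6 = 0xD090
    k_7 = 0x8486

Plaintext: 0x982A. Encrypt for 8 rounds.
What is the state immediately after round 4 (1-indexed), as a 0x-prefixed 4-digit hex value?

0x38F1

s_0 = plaintext = 0x982A
s_1 = Round(s_0, k_0) = 0xC233
s_2 = Round(s_1, k_1) = 0x60E9
s_3 = Round(s_2, k_2) = 0x927F
s_4 = Round(s_3, k_3) = 0x38F1
s_5 = Round(s_4, k_4) = 0x9540
s_6 = Round(s_5, k_5) = 0xC807
s_7 = Round(s_6, k_6) = 0x1F72
s_8 = Round(s_7, k_7) = 0xB067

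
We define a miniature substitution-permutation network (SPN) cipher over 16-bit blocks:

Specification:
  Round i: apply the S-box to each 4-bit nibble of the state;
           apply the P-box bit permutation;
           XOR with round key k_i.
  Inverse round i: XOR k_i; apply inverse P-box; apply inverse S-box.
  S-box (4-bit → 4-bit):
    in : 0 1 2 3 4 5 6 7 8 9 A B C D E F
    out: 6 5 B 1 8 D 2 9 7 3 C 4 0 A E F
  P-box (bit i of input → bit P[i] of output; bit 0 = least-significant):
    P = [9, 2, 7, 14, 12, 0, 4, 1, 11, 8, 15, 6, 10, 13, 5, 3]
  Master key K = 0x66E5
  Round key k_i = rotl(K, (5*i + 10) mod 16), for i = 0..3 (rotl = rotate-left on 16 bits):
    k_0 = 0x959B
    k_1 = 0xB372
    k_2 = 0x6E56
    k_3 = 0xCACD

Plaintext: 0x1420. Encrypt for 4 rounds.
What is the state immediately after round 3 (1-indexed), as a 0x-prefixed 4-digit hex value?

s_0 = plaintext = 0x1420
s_1 = Round(s_0, k_0) = 0x817C
s_2 = Round(s_1, k_1) = 0x0F50
s_3 = Round(s_2, k_2) = 0xD7A0
s_4 = Round(s_3, k_3) = 0xE213

0xD7A0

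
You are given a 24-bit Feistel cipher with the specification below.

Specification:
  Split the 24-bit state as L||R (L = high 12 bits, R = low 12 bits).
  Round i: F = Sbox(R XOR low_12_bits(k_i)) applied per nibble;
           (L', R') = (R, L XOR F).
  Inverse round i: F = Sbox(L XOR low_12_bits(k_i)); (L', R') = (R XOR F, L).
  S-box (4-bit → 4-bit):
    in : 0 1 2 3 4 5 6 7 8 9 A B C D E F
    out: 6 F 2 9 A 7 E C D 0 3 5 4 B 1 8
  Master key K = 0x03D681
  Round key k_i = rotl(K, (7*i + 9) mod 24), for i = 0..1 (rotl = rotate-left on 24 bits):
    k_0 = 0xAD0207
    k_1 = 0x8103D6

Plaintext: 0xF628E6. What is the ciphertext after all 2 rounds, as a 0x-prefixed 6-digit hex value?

0xC7D0D3

s_0 = plaintext = 0xF628E6
s_1 = Round(s_0, k_0) = 0x8E6C7D
s_2 = Round(s_1, k_1) = 0xC7D0D3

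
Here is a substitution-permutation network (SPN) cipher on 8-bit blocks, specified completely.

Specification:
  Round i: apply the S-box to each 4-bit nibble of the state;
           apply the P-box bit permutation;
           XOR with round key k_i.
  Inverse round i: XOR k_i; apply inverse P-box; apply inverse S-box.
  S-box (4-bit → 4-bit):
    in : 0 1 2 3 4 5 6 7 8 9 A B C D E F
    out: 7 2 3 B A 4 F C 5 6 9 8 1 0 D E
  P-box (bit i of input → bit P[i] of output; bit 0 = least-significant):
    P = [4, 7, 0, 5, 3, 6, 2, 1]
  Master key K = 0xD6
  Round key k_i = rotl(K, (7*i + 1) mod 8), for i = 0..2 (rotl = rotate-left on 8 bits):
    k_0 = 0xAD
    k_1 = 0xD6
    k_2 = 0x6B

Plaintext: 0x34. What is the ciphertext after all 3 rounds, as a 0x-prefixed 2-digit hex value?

s_0 = plaintext = 0x34
s_1 = Round(s_0, k_0) = 0x47
s_2 = Round(s_1, k_1) = 0xB5
s_3 = Round(s_2, k_2) = 0x68

0x68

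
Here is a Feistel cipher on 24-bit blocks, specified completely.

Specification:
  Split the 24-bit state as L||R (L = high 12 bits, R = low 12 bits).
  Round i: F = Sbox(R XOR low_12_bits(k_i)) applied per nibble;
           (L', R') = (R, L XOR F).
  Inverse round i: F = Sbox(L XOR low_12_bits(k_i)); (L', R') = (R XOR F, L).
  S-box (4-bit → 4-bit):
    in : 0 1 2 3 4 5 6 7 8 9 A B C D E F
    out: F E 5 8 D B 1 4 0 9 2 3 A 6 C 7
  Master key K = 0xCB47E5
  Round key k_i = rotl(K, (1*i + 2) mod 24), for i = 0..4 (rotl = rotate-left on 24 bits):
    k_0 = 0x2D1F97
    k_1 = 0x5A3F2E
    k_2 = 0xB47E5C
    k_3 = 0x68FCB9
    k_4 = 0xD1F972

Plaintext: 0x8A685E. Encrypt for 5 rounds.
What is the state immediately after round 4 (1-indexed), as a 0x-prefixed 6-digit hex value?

0x0B5AFA

s_0 = plaintext = 0x8A685E
s_1 = Round(s_0, k_0) = 0x85EC0F
s_2 = Round(s_1, k_1) = 0xC0F000
s_3 = Round(s_2, k_2) = 0x0000B5
s_4 = Round(s_3, k_3) = 0x0B5AFA
s_5 = Round(s_4, k_4) = 0xAFA8B5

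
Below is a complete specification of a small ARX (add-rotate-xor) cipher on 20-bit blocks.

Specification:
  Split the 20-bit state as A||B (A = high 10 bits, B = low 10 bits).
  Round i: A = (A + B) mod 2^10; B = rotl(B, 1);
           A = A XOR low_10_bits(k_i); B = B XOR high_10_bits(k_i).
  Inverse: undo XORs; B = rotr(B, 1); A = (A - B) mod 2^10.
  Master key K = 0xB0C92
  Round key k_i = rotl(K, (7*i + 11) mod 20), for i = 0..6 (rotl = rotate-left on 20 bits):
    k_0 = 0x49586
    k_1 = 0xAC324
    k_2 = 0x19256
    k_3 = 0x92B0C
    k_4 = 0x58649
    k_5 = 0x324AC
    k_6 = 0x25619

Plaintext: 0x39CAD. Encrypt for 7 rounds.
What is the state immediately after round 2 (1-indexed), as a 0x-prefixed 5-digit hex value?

0xED64E

s_0 = plaintext = 0x39CAD
s_1 = Round(s_0, k_0) = 0x0487F
s_2 = Round(s_1, k_1) = 0xED64E
s_3 = Round(s_2, k_2) = 0x154F9
s_4 = Round(s_3, k_3) = 0x90BB8
s_5 = Round(s_4, k_4) = 0xECE10
s_6 = Round(s_5, k_5) = 0x5BCE8
s_7 = Round(s_6, k_6) = 0x13945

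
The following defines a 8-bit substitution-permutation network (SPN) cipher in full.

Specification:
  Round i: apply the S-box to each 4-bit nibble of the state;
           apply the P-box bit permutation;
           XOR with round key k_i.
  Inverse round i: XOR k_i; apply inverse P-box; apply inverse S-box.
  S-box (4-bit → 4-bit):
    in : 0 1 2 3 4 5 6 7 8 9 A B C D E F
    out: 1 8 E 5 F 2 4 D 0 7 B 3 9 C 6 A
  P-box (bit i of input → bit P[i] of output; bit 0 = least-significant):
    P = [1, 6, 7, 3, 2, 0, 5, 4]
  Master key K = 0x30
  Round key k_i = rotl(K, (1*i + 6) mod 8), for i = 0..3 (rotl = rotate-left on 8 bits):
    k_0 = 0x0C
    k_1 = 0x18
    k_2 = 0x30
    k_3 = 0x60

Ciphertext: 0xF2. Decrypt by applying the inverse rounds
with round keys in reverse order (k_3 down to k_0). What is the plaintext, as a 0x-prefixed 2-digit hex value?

0xC4

s_0 = ciphertext = 0xF2
s_1 = InvRound(s_0, k_3) = 0x13
s_2 = InvRound(s_1, k_2) = 0xE0
s_3 = InvRound(s_2, k_1) = 0xD2
s_4 = InvRound(s_3, k_0) = 0xC4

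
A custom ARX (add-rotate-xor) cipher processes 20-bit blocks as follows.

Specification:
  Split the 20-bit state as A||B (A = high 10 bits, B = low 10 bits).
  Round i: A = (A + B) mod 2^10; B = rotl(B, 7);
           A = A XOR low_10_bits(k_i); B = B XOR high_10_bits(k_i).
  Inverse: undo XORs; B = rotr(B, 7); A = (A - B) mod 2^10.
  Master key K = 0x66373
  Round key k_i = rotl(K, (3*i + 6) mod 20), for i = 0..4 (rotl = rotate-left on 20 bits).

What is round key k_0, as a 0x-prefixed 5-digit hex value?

K = 0x66373
k_0 = rotl(K, (3*0+6) mod 20) = rotl(K, 6) = 0x8DCD9

0x8DCD9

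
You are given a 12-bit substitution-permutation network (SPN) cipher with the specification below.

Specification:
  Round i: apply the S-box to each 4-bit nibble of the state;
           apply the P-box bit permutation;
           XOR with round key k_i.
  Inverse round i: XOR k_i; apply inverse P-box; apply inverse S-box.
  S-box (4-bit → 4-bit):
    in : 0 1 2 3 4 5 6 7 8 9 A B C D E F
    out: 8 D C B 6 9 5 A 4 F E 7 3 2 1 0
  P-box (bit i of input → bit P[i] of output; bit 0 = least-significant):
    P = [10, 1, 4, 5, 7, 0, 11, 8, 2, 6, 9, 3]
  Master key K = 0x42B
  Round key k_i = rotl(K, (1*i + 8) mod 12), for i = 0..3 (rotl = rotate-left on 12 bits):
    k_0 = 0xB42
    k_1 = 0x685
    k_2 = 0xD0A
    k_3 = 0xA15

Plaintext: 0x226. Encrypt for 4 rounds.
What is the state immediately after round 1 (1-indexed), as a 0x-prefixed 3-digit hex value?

0x45A

s_0 = plaintext = 0x226
s_1 = Round(s_0, k_0) = 0x45A
s_2 = Round(s_1, k_1) = 0x577
s_3 = Round(s_2, k_2) = 0xC25
s_4 = Round(s_3, k_3) = 0x771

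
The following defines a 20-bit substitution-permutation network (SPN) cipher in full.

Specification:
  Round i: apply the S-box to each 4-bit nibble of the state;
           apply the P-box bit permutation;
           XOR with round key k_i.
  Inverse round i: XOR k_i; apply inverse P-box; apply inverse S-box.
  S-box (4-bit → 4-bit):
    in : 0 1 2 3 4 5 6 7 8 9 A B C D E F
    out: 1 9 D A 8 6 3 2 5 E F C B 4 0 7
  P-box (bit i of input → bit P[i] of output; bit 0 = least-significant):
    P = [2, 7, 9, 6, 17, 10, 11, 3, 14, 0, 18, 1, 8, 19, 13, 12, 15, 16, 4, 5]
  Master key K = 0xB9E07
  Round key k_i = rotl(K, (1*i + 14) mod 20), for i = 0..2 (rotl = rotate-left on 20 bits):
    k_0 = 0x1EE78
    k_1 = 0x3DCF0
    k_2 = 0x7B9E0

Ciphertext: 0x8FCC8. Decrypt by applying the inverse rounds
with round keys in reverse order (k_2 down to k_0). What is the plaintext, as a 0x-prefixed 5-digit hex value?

s_0 = ciphertext = 0x8FCC8
s_1 = InvRound(s_0, k_2) = 0x368CE
s_2 = InvRound(s_1, k_1) = 0x2B430
s_3 = InvRound(s_2, k_0) = 0x7402B

0x7402B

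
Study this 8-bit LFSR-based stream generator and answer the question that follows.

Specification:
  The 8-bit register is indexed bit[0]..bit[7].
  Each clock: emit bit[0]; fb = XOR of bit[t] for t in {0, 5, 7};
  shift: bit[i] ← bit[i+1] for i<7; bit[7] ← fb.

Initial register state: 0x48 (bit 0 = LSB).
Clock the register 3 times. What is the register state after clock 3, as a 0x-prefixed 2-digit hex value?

0xC9

reg_0 = 0x48
clock 1: out=0, reg = 0x24
clock 2: out=0, reg = 0x92
clock 3: out=0, reg = 0xC9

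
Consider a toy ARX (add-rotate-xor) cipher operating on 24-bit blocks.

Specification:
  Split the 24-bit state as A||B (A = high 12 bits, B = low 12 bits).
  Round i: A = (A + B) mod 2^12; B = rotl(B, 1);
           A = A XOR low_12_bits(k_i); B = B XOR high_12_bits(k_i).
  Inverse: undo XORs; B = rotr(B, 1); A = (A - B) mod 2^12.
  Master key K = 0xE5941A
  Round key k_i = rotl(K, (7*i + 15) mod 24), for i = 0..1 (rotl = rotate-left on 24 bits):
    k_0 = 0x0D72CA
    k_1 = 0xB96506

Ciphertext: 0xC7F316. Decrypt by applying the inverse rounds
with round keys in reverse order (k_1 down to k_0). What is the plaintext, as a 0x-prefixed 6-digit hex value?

0xDA8A4B

s_0 = ciphertext = 0xC7F316
s_1 = InvRound(s_0, k_1) = 0x539440
s_2 = InvRound(s_1, k_0) = 0xDA8A4B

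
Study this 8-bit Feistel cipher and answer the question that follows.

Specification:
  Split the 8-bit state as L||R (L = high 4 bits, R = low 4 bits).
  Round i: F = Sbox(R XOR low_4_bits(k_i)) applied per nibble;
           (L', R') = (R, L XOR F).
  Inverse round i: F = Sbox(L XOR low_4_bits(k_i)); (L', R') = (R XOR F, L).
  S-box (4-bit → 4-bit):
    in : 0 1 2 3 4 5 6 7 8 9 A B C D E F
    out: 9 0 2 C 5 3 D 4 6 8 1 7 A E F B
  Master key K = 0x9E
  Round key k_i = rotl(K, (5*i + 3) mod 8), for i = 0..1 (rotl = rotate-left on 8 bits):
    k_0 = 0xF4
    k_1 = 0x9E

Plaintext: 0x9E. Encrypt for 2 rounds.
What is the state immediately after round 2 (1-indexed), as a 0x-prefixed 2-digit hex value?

0x83

s_0 = plaintext = 0x9E
s_1 = Round(s_0, k_0) = 0xE8
s_2 = Round(s_1, k_1) = 0x83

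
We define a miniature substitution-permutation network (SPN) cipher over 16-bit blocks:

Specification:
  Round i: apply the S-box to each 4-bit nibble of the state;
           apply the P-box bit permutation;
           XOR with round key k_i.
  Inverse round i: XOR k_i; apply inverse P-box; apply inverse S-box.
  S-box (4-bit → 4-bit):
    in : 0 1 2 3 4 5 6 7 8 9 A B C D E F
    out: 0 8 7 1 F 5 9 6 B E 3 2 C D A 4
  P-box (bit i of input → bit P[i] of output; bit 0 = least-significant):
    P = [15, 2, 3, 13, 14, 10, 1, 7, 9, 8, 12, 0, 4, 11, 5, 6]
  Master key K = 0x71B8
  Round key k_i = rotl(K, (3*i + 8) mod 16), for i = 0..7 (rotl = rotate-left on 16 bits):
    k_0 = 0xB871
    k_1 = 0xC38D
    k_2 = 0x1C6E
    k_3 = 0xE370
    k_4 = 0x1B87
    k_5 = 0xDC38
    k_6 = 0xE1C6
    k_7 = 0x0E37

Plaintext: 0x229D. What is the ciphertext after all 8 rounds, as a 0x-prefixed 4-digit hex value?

s_0 = plaintext = 0x229D
s_1 = Round(s_0, k_0) = 0x07CB
s_2 = Round(s_1, k_1) = 0xD20B
s_3 = Round(s_2, k_2) = 0x0F1A
s_4 = Round(s_3, k_3) = 0x73F4
s_5 = Round(s_4, k_4) = 0xB1A9
s_6 = Round(s_5, k_5) = 0xB035
s_7 = Round(s_6, k_6) = 0x29CE
s_8 = Round(s_7, k_7) = 0x3780

0x3780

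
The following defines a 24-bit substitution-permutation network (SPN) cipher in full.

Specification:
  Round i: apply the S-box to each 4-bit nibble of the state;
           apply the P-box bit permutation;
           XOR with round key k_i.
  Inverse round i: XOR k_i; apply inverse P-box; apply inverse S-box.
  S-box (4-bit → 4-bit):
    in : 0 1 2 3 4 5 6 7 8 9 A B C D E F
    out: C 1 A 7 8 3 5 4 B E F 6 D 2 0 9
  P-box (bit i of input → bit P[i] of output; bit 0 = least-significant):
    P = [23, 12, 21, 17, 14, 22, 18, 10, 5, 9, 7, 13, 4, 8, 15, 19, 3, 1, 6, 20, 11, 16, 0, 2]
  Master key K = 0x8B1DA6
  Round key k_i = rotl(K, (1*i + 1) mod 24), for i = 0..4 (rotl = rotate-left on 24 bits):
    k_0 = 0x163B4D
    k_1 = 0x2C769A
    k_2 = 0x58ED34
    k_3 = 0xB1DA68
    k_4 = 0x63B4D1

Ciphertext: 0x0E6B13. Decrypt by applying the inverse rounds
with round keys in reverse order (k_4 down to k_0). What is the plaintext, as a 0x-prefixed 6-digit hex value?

0x0FF7BA

s_0 = ciphertext = 0x0E6B13
s_1 = InvRound(s_0, k_4) = 0x5B9BAB
s_2 = InvRound(s_1, k_3) = 0x7B275C
s_3 = InvRound(s_2, k_2) = 0x567510
s_4 = InvRound(s_3, k_1) = 0xE82BD0
s_5 = InvRound(s_4, k_0) = 0x0FF7BA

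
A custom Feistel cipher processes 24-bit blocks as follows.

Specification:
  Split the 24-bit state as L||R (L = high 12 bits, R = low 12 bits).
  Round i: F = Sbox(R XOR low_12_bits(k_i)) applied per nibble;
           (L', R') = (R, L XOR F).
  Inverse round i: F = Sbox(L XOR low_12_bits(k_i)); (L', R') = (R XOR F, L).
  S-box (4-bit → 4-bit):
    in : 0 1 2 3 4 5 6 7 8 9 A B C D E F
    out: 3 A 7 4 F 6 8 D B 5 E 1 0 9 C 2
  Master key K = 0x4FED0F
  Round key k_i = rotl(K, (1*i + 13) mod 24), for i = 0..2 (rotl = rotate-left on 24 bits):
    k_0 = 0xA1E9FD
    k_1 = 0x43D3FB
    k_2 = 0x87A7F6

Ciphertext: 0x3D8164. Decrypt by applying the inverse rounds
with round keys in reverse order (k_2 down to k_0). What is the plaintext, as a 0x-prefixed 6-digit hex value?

0xAD2A1C

s_0 = ciphertext = 0x3D8164
s_1 = InvRound(s_0, k_2) = 0xE183D8
s_2 = InvRound(s_1, k_1) = 0xA1CE18
s_3 = InvRound(s_2, k_0) = 0xAD2A1C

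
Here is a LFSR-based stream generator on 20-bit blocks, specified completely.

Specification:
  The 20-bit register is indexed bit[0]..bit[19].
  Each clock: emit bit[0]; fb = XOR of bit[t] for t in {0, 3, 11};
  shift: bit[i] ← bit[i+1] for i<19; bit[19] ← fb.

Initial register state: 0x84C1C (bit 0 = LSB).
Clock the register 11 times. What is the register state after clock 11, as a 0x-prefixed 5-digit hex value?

0x12D09

reg_0 = 0x84C1C
clock 1: out=0, reg = 0x4260E
clock 2: out=0, reg = 0xA1307
clock 3: out=1, reg = 0xD0983
clock 4: out=1, reg = 0x684C1
clock 5: out=1, reg = 0xB4260
clock 6: out=0, reg = 0x5A130
clock 7: out=0, reg = 0x2D098
clock 8: out=0, reg = 0x9684C
clock 9: out=0, reg = 0x4B426
clock 10: out=0, reg = 0x25A13
clock 11: out=1, reg = 0x12D09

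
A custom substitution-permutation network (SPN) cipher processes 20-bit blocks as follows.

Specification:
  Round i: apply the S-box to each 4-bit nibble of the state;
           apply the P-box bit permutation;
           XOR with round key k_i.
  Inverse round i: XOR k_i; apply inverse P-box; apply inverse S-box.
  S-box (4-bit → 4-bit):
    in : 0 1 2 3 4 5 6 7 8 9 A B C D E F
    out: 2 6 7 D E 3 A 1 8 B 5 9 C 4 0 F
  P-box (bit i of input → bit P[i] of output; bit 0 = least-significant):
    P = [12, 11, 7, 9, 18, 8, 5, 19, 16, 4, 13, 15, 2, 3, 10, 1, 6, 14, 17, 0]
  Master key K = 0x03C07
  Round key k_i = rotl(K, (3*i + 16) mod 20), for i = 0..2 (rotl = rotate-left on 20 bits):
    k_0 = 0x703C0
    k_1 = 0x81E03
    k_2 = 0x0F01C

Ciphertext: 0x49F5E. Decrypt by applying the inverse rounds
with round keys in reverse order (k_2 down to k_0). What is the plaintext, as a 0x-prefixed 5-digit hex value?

0xF61B9

s_0 = ciphertext = 0x49F5E
s_1 = InvRound(s_0, k_2) = 0x5CD56
s_2 = InvRound(s_1, k_1) = 0x9799B
s_3 = InvRound(s_2, k_0) = 0xF61B9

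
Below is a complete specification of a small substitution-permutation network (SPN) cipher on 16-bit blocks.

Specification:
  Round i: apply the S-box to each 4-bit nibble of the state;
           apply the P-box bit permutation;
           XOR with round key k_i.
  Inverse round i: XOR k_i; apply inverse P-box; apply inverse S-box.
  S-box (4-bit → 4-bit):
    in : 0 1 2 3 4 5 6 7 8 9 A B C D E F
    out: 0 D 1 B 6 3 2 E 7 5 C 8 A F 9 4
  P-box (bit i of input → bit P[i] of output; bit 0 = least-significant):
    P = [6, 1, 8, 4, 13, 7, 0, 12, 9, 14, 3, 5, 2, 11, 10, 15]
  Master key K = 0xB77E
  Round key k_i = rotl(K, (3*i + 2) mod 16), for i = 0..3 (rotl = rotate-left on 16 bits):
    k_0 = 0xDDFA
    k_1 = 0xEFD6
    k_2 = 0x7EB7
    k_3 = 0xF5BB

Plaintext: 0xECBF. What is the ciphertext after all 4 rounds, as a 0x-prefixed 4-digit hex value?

s_0 = plaintext = 0xECBF
s_1 = Round(s_0, k_0) = 0x0CDE
s_2 = Round(s_1, k_1) = 0x9F27
s_3 = Round(s_2, k_2) = 0x5BA9
s_4 = Round(s_3, k_3) = 0xECDE

0xECDE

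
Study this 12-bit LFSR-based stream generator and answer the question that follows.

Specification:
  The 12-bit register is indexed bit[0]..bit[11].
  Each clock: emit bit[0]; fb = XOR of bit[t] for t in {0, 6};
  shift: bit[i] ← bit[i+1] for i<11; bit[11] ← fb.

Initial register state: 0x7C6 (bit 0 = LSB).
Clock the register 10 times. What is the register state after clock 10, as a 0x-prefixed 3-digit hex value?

reg_0 = 0x7C6
clock 1: out=0, reg = 0xBE3
clock 2: out=1, reg = 0x5F1
clock 3: out=1, reg = 0x2F8
clock 4: out=0, reg = 0x97C
clock 5: out=0, reg = 0xCBE
clock 6: out=0, reg = 0x65F
clock 7: out=1, reg = 0x32F
clock 8: out=1, reg = 0x997
clock 9: out=1, reg = 0xCCB
clock 10: out=1, reg = 0x665

0x665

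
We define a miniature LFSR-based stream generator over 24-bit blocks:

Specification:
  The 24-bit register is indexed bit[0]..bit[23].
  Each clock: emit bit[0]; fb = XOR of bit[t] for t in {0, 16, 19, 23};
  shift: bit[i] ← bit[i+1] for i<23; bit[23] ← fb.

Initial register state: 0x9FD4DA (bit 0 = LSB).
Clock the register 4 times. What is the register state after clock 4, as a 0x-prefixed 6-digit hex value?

reg_0 = 0x9FD4DA
clock 1: out=0, reg = 0xCFEA6D
clock 2: out=1, reg = 0x67F536
clock 3: out=0, reg = 0xB3FA9B
clock 4: out=1, reg = 0xD9FD4D

0xD9FD4D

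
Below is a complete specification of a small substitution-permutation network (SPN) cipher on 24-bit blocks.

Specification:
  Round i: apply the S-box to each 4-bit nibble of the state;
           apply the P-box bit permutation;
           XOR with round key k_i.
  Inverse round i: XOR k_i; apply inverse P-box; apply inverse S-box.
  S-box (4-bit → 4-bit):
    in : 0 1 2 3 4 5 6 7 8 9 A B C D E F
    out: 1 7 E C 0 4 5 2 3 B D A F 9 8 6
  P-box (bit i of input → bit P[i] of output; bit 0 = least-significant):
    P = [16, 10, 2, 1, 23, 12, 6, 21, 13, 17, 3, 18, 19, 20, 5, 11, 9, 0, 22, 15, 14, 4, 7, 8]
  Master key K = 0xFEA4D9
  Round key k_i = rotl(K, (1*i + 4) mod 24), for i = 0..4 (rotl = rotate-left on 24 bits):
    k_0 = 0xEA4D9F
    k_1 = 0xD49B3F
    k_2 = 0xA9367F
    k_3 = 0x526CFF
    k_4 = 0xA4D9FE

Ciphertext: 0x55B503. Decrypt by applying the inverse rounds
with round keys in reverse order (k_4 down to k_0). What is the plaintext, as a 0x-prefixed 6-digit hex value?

s_0 = ciphertext = 0x55B503
s_1 = InvRound(s_0, k_4) = 0x1F26A1
s_2 = InvRound(s_1, k_3) = 0x86D35A
s_3 = InvRound(s_2, k_2) = 0xDB69E1
s_4 = InvRound(s_3, k_1) = 0x1D0CFA
s_5 = InvRound(s_4, k_0) = 0xDFFBA6

0xDFFBA6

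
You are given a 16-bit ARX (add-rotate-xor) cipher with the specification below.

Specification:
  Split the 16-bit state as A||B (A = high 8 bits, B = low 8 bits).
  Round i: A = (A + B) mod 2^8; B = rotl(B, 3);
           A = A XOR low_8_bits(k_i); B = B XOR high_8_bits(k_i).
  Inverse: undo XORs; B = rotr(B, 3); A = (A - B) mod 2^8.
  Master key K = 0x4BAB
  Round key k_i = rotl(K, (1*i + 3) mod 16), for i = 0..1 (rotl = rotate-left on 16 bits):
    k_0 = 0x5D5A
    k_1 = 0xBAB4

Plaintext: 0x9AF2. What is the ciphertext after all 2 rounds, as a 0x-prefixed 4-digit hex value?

0x14EC

s_0 = plaintext = 0x9AF2
s_1 = Round(s_0, k_0) = 0xD6CA
s_2 = Round(s_1, k_1) = 0x14EC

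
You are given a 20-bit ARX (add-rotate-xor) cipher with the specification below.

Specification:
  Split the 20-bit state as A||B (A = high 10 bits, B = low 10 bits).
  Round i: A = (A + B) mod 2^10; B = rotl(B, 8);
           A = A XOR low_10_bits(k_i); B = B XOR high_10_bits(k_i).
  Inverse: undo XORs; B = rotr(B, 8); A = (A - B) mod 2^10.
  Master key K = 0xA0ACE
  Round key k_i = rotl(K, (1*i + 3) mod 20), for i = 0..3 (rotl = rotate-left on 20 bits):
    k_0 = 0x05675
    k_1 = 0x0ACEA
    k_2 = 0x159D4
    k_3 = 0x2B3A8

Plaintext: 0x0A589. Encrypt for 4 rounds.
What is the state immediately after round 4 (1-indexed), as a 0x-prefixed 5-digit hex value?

s_0 = plaintext = 0x0A589
s_1 = Round(s_0, k_0) = 0xF1D77
s_2 = Round(s_1, k_1) = 0x75376
s_3 = Round(s_2, k_2) = 0x27A8B
s_4 = Round(s_3, k_3) = 0x2070E

0x2070E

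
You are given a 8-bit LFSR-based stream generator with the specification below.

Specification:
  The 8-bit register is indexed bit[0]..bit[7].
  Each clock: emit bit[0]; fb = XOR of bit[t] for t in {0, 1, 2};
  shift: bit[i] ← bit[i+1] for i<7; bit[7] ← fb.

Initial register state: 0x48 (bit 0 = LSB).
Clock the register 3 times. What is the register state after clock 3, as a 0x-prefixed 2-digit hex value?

reg_0 = 0x48
clock 1: out=0, reg = 0x24
clock 2: out=0, reg = 0x92
clock 3: out=0, reg = 0xC9

0xC9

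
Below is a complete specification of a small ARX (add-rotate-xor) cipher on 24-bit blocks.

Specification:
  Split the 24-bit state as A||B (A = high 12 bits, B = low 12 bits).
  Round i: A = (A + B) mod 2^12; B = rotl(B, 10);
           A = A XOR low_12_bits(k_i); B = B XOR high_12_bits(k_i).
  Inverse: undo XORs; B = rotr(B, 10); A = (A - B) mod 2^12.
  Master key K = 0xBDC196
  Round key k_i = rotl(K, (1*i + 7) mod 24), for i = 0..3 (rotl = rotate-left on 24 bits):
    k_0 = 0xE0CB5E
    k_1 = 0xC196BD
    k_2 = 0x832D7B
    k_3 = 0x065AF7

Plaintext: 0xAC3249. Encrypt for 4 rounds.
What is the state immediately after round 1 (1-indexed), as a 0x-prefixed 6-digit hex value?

0x652A9E

s_0 = plaintext = 0xAC3249
s_1 = Round(s_0, k_0) = 0x652A9E
s_2 = Round(s_1, k_1) = 0x64D6BE
s_3 = Round(s_2, k_2) = 0x07019D
s_4 = Round(s_3, k_3) = 0x8FA402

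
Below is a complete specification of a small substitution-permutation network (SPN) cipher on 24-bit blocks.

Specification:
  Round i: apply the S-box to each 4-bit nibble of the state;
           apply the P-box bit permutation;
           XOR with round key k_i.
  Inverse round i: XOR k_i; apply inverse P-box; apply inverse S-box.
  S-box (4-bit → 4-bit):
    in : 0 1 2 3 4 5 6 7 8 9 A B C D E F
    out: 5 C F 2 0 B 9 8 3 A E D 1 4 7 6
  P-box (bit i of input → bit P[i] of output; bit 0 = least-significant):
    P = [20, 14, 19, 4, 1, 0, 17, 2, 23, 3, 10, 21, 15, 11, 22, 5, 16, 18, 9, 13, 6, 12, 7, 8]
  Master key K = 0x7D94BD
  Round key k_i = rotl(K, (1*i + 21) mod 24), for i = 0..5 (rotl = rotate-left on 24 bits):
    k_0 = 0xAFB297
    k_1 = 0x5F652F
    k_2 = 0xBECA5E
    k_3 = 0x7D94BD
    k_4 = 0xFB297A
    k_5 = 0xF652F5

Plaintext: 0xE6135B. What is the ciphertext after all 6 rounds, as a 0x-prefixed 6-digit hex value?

s_0 = plaintext = 0xE6135B
s_1 = Round(s_0, k_0) = 0xF68268
s_2 = Round(s_1, k_1) = 0xEE99A1
s_3 = Round(s_2, k_2) = 0x91D0A3
s_4 = Round(s_3, k_3) = 0xBFE3B8
s_5 = Round(s_4, k_4) = 0xADE2B4
s_6 = Round(s_5, k_5) = 0x14CD7B

0x14CD7B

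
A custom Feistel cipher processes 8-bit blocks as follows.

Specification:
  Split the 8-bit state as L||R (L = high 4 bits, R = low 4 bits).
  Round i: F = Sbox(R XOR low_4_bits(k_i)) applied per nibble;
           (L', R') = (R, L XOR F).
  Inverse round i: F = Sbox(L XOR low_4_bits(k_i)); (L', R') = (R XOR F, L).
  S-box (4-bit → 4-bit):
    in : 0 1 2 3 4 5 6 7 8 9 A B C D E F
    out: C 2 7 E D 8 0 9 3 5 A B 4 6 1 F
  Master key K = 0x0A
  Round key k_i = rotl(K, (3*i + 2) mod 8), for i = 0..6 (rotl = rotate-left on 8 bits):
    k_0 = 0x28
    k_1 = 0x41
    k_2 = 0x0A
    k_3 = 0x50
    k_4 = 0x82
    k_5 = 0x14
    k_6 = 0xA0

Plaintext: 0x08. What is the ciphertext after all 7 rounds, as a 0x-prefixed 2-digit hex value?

s_0 = plaintext = 0x08
s_1 = Round(s_0, k_0) = 0x8C
s_2 = Round(s_1, k_1) = 0xCE
s_3 = Round(s_2, k_2) = 0xE1
s_4 = Round(s_3, k_3) = 0x1C
s_5 = Round(s_4, k_4) = 0xC0
s_6 = Round(s_5, k_5) = 0x01
s_7 = Round(s_6, k_6) = 0x12

0x12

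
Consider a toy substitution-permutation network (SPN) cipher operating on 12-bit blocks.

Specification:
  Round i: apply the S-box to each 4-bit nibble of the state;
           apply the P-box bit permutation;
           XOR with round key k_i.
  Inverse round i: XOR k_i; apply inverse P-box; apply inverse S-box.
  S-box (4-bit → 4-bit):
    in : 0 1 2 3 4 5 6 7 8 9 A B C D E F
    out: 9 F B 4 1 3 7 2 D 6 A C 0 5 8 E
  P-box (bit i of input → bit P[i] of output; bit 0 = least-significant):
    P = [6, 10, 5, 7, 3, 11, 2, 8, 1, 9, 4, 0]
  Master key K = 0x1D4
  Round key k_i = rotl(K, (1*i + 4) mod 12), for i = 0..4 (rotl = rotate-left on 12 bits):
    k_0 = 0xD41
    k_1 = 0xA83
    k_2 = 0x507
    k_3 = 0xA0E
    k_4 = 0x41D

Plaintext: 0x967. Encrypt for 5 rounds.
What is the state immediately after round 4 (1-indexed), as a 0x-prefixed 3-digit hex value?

s_0 = plaintext = 0x967
s_1 = Round(s_0, k_0) = 0x35D
s_2 = Round(s_1, k_1) = 0x2FB
s_3 = Round(s_2, k_2) = 0xEA0
s_4 = Round(s_3, k_3) = 0x3CF
s_5 = Round(s_4, k_4) = 0x0AD

0x3CF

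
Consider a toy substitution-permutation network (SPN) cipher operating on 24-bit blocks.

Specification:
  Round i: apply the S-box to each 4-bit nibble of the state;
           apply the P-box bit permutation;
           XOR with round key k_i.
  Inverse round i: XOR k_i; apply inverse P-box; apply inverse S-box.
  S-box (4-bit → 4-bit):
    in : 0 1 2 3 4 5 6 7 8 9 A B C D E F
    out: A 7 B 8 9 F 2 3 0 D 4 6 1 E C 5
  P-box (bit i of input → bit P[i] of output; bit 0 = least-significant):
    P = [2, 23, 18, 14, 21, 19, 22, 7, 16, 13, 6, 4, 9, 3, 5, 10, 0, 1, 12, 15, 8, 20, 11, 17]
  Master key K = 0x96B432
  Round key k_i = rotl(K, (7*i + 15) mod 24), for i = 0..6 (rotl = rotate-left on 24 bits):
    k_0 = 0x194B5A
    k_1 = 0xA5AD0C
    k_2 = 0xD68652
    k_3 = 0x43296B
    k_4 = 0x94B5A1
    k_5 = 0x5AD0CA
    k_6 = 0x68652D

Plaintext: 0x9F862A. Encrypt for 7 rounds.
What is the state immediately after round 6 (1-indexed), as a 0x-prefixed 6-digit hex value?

0x3F58BB

s_0 = plaintext = 0x9F862A
s_1 = Round(s_0, k_0) = 0x3772DB
s_2 = Round(s_1, k_1) = 0x6A8F97
s_3 = Round(s_2, k_2) = 0x279696
s_4 = Round(s_3, k_3) = 0xB10EC8
s_5 = Round(s_4, k_4) = 0xA4A9FA
s_6 = Round(s_5, k_5) = 0x3F58BB
s_7 = Round(s_6, k_6) = 0xA67304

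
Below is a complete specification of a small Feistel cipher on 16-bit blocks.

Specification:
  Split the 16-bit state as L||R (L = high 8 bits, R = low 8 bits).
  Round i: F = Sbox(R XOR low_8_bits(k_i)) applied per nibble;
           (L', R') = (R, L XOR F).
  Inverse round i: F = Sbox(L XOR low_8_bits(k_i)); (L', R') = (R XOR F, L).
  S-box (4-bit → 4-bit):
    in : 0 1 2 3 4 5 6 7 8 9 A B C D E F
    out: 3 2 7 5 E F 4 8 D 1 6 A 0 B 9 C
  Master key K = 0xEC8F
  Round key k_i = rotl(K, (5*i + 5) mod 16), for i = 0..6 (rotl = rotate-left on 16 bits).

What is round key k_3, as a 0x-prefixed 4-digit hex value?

K = 0xEC8F
k_0 = rotl(K, (5*0+5) mod 16) = rotl(K, 5) = 0x91FD
k_1 = rotl(K, (5*1+5) mod 16) = rotl(K, 10) = 0x3FB2
k_2 = rotl(K, (5*2+5) mod 16) = rotl(K, 15) = 0xF647
k_3 = rotl(K, (5*3+5) mod 16) = rotl(K, 4) = 0xC8FE

0xC8FE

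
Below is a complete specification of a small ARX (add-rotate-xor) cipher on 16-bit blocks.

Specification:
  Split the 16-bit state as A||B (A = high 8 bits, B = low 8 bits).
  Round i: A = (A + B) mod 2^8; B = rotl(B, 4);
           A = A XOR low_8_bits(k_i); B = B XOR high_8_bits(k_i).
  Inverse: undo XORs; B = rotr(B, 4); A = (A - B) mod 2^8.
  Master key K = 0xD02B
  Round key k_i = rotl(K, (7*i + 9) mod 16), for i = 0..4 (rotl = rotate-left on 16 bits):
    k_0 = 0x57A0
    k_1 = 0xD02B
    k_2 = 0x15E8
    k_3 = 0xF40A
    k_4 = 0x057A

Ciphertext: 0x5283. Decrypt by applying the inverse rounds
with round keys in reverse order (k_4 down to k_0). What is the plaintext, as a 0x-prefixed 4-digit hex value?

s_0 = ciphertext = 0x5283
s_1 = InvRound(s_0, k_4) = 0xC068
s_2 = InvRound(s_1, k_3) = 0x01C9
s_3 = InvRound(s_2, k_2) = 0x1CCD
s_4 = InvRound(s_3, k_1) = 0x66D1
s_5 = InvRound(s_4, k_0) = 0x5E68

0x5E68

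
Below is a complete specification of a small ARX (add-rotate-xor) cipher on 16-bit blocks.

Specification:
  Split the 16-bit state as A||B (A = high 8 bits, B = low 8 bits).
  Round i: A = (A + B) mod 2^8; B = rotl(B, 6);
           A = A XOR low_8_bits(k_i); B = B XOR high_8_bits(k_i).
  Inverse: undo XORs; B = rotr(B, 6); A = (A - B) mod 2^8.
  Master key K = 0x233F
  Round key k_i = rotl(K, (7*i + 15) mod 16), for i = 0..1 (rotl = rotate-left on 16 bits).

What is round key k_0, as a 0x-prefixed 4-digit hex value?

0x919F

K = 0x233F
k_0 = rotl(K, (7*0+15) mod 16) = rotl(K, 15) = 0x919F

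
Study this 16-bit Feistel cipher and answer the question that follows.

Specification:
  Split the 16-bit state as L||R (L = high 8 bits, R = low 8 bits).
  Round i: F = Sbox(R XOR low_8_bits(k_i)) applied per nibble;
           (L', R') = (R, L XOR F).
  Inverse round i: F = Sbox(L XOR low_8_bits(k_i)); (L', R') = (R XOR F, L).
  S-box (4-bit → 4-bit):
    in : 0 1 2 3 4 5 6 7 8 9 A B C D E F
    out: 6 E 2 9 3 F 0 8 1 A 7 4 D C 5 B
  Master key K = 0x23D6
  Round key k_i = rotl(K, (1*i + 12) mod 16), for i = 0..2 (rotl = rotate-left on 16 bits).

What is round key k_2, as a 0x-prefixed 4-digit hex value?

K = 0x23D6
k_0 = rotl(K, (1*0+12) mod 16) = rotl(K, 12) = 0x623D
k_1 = rotl(K, (1*1+12) mod 16) = rotl(K, 13) = 0xC47A
k_2 = rotl(K, (1*2+12) mod 16) = rotl(K, 14) = 0x88F5

0x88F5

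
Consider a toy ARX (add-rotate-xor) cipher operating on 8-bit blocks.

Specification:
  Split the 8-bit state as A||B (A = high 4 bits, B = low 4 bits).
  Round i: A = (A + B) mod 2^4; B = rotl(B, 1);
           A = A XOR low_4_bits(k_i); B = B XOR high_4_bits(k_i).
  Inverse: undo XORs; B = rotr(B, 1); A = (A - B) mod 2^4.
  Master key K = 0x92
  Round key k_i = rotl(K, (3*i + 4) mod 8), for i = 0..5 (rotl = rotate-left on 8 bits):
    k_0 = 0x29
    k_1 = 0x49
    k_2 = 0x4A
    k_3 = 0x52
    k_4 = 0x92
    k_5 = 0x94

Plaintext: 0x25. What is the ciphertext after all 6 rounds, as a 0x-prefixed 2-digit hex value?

0x88

s_0 = plaintext = 0x25
s_1 = Round(s_0, k_0) = 0xE8
s_2 = Round(s_1, k_1) = 0xF5
s_3 = Round(s_2, k_2) = 0xEE
s_4 = Round(s_3, k_3) = 0xE8
s_5 = Round(s_4, k_4) = 0x48
s_6 = Round(s_5, k_5) = 0x88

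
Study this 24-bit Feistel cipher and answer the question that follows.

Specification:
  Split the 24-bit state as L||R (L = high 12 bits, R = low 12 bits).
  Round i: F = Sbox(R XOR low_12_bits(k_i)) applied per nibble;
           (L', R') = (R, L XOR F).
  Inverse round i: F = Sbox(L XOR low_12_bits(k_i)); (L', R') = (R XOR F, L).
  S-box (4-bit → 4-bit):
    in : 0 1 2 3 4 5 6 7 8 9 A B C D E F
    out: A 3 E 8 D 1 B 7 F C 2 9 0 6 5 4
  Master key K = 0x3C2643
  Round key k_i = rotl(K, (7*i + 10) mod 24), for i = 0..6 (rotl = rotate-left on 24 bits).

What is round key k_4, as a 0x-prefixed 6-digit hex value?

K = 0x3C2643
k_0 = rotl(K, (7*0+10) mod 24) = rotl(K, 10) = 0x990CF0
k_1 = rotl(K, (7*1+10) mod 24) = rotl(K, 17) = 0x86784C
k_2 = rotl(K, (7*2+10) mod 24) = rotl(K, 0) = 0x3C2643
k_3 = rotl(K, (7*3+10) mod 24) = rotl(K, 7) = 0x13219E
k_4 = rotl(K, (7*4+10) mod 24) = rotl(K, 14) = 0x90CF09

0x90CF09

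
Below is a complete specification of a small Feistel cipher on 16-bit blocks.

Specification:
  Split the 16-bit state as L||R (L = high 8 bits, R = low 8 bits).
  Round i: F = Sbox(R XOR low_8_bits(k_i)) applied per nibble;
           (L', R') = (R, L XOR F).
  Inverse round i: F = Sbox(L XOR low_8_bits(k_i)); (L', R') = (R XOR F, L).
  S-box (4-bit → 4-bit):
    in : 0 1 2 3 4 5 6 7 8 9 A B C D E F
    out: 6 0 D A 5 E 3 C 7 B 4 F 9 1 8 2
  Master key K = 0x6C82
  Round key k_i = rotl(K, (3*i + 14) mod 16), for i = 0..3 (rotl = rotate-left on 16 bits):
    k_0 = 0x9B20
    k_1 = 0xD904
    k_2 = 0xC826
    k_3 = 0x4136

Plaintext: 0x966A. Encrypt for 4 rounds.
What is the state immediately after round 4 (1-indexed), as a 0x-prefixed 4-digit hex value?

0xD07A

s_0 = plaintext = 0x966A
s_1 = Round(s_0, k_0) = 0x6AC2
s_2 = Round(s_1, k_1) = 0xC2F9
s_3 = Round(s_2, k_2) = 0xF9D0
s_4 = Round(s_3, k_3) = 0xD07A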